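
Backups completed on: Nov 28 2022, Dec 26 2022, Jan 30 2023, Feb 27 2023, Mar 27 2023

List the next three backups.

All Mondays; the gaps (28, 35, 28, 28) vary with month length.
This is the last Monday of each month.
April 2023 ends with Monday Apr 24 2023.
Last Monday of May 2023: May 29 2023.
Last Monday of June 2023: Jun 26 2023.

Apr 24 2023, May 29 2023, Jun 26 2023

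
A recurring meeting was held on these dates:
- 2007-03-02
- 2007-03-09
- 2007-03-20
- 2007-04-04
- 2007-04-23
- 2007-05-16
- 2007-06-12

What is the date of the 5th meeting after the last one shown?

2007-12-24

The spacing grows by 4 each time: 7, 11, 15, 19, 23, 27 days.
Next gap: 31 days. 2007-06-12 + 31 days = 2007-07-13.
Next gap: 35 days. 2007-07-13 + 35 days = 2007-08-17.
Next gap: 39 days. 2007-08-17 + 39 days = 2007-09-25.
Next gap: 43 days. 2007-09-25 + 43 days = 2007-11-07.
Next gap: 47 days. 2007-11-07 + 47 days = 2007-12-24.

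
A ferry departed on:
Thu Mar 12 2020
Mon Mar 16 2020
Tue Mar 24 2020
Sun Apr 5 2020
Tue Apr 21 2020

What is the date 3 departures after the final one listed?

Thu Jul 2 2020

The spacing grows by 4 each time: 4, 8, 12, 16 days.
Next gap: 20 days. Tue Apr 21 2020 + 20 days = Mon May 11 2020.
Next gap: 24 days. Mon May 11 2020 + 24 days = Thu Jun 4 2020.
Next gap: 28 days. Thu Jun 4 2020 + 28 days = Thu Jul 2 2020.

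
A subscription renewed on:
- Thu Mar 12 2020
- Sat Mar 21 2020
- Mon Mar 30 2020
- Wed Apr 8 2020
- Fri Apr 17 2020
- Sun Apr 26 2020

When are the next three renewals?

The spacing is 9, 9, 9, 9, 9 days — always 9 days.
Sun Apr 26 2020 + 9 days = Tue May 5 2020.
Tue May 5 2020 + 9 days = Thu May 14 2020.
Thu May 14 2020 + 9 days = Sat May 23 2020.

Tue May 5 2020, Thu May 14 2020, Sat May 23 2020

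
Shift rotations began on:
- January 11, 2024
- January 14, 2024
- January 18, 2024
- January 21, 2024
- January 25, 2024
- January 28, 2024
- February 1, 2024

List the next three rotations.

February 4, 2024; February 8, 2024; February 11, 2024

Every event lands on a Thursday or Sunday (gaps cycle 3, 4, 3, 4, 3, 4).
So the schedule is: every Thursday and Sunday.
The following Sunday is February 4, 2024.
The following Thursday is February 8, 2024.
The following Sunday is February 11, 2024.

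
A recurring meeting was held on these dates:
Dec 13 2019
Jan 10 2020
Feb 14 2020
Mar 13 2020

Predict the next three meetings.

These are Fridays at 28- or 35-day spacing (28, 35, 28).
The pattern: 2nd Friday of the month.
2nd Friday of April 2020: Apr 10 2020.
May 2020 — 2nd Friday is May 8 2020.
June 2020 — 2nd Friday is Jun 12 2020.

Apr 10 2020, May 8 2020, Jun 12 2020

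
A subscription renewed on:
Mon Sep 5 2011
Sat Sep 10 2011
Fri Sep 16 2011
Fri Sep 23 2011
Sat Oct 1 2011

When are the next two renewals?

Mon Oct 10 2011, Thu Oct 20 2011

Intervals are 5, 6, 7, 8 days — an arithmetic progression with common difference 1.
Next gap: 9 days. Sat Oct 1 2011 + 9 days = Mon Oct 10 2011.
Next gap: 10 days. Mon Oct 10 2011 + 10 days = Thu Oct 20 2011.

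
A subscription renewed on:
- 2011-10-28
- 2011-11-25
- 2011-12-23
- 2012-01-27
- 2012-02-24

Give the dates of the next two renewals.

2012-03-23, 2012-04-27

Gaps: 28, 28, 35, 28 days — a mix of 28 and 35. Every date is a Friday.
Each is the 4th Friday of its month.
March 2012 — 4th Friday is 2012-03-23.
4th Friday of April 2012: 2012-04-27.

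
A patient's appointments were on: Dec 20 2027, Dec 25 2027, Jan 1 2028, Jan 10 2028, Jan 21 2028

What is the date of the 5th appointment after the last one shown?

Apr 15 2028

Gaps: 5, 7, 9, 11 days — each gap is 2 larger than the previous one.
Next gap: 13 days. Jan 21 2028 + 13 days = Feb 3 2028.
Next gap: 15 days. Feb 3 2028 + 15 days = Feb 18 2028.
Next gap: 17 days. Feb 18 2028 + 17 days = Mar 6 2028.
Next gap: 19 days. Mar 6 2028 + 19 days = Mar 25 2028.
Next gap: 21 days. Mar 25 2028 + 21 days = Apr 15 2028.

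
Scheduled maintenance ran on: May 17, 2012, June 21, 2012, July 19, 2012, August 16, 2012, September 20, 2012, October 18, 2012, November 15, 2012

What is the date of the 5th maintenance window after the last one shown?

April 18, 2013

These are Thursdays at 28- or 35-day spacing (35, 28, 28, 35, 28, 28).
The pattern: 3rd Thursday of the month.
3rd Thursday of December 2012: December 20, 2012.
3rd Thursday of January 2013: January 17, 2013.
February 2013 — 3rd Thursday is February 21, 2013.
3rd Thursday of March 2013: March 21, 2013.
3rd Thursday of April 2013: April 18, 2013.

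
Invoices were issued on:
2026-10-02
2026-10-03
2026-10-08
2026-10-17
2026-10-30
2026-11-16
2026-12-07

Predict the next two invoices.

Intervals are 1, 5, 9, 13, 17, 21 days — an arithmetic progression with common difference 4.
Next gap: 25 days. 2026-12-07 + 25 days = 2027-01-01.
Next gap: 29 days. 2027-01-01 + 29 days = 2027-01-30.

2027-01-01, 2027-01-30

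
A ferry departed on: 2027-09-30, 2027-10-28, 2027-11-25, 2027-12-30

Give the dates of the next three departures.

Every date is a Thursday; gaps 28, 28, 35 days.
Each is the last Thursday of its month (at least one falls on the 29th or later, ruling out '4th Thursday').
January 2028 ends with Thursday 2028-01-27.
February 2028 ends with Thursday 2028-02-24.
Last Thursday of March 2028: 2028-03-30.

2028-01-27, 2028-02-24, 2028-03-30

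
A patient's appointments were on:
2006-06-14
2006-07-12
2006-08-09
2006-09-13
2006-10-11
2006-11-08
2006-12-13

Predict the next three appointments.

2007-01-10, 2007-02-14, 2007-03-14

These are Wednesdays at 28- or 35-day spacing (28, 28, 35, 28, 28, 35).
The pattern: 2nd Wednesday of the month.
January 2007 — 2nd Wednesday is 2007-01-10.
2nd Wednesday of February 2007: 2007-02-14.
2nd Wednesday of March 2007: 2007-03-14.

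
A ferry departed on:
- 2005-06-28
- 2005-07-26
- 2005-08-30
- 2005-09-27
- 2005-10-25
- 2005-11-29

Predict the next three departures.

Every date is a Tuesday; gaps 28, 35, 28, 28, 35 days.
Each is the last Tuesday of its month (at least one falls on the 29th or later, ruling out '4th Tuesday').
Last Tuesday of December 2005: 2005-12-27.
Last Tuesday of January 2006: 2006-01-31.
February 2006 ends with Tuesday 2006-02-28.

2005-12-27, 2006-01-31, 2006-02-28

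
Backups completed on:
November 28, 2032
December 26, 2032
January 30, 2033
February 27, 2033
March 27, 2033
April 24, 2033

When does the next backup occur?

May 29, 2033

All Sundays; the gaps (28, 35, 28, 28, 28) vary with month length.
This is the last Sunday of each month.
Last Sunday of May 2033: May 29, 2033.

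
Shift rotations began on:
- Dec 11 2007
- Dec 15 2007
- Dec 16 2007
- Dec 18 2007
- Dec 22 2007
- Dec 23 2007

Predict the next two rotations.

Dec 25 2007, Dec 29 2007

Gaps: 4, 1, 2, 4, 1 days — not constant, but cyclic with period 3.
The events fall on every Tuesday, Saturday and Sunday.
Next Tuesday: Dec 25 2007.
The following Saturday is Dec 29 2007.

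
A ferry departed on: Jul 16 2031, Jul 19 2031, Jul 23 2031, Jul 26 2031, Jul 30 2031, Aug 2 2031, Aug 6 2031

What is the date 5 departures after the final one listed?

Every event lands on a Wednesday or Saturday (gaps cycle 3, 4, 3, 4, 3, 4).
So the schedule is: every Wednesday and Saturday.
The following Saturday is Aug 9 2031.
The following Wednesday is Aug 13 2031.
Next Saturday: Aug 16 2031.
Next Wednesday: Aug 20 2031.
Next Saturday: Aug 23 2031.

Aug 23 2031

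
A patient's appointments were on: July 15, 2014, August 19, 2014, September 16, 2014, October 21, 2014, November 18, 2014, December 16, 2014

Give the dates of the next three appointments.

All dates are Tuesdays, 35, 28, 35, 28, 28 days apart.
Specifically, the 3rd Tuesday of each month.
January 2015 — 3rd Tuesday is January 20, 2015.
February 2015 — 3rd Tuesday is February 17, 2015.
3rd Tuesday of March 2015: March 17, 2015.

January 20, 2015; February 17, 2015; March 17, 2015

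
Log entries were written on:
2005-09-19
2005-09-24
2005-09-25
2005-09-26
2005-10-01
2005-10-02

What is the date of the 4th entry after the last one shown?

The gap pattern 5, 1, 1, 5, 1 repeats every 3 events.
These are the Mondays, Saturdays and Sundays of each week.
The following Monday is 2005-10-03.
Next Saturday: 2005-10-08.
The following Sunday is 2005-10-09.
Next Monday: 2005-10-10.

2005-10-10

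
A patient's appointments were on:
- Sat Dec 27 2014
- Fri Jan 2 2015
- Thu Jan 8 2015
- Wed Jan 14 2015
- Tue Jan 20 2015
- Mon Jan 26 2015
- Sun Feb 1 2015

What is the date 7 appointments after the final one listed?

Sun Mar 15 2015

Every event comes 6 days after the last (6, 6, 6, 6, 6, 6).
Sun Feb 1 2015 + 6 days = Sat Feb 7 2015.
Sat Feb 7 2015 + 6 days = Fri Feb 13 2015.
Fri Feb 13 2015 + 6 days = Thu Feb 19 2015.
Thu Feb 19 2015 + 6 days = Wed Feb 25 2015.
Wed Feb 25 2015 + 6 days = Tue Mar 3 2015.
Tue Mar 3 2015 + 6 days = Mon Mar 9 2015.
Mon Mar 9 2015 + 6 days = Sun Mar 15 2015.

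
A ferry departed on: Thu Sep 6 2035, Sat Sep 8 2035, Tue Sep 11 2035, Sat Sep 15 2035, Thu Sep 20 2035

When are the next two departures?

The spacing grows by 1 each time: 2, 3, 4, 5 days.
Next gap: 6 days. Thu Sep 20 2035 + 6 days = Wed Sep 26 2035.
Next gap: 7 days. Wed Sep 26 2035 + 7 days = Wed Oct 3 2035.

Wed Sep 26 2035, Wed Oct 3 2035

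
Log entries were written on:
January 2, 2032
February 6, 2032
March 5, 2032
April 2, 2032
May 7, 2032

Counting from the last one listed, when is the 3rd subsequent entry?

August 6, 2032

Gaps: 35, 28, 28, 35 days — a mix of 28 and 35. Every date is a Friday.
Each is the 1st Friday of its month.
1st Friday of June 2032: June 4, 2032.
1st Friday of July 2032: July 2, 2032.
August 2032 — 1st Friday is August 6, 2032.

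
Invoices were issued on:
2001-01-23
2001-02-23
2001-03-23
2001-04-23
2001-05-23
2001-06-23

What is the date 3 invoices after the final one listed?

2001-09-23

Gaps: 31, 28, 31, 30, 31 days — not constant. Every event is on the 23rd of the month.
Pattern: the 23rd of each month.
July 2001: 2001-07-23.
Next: August 2001 → 2001-08-23.
September 2001: 2001-09-23.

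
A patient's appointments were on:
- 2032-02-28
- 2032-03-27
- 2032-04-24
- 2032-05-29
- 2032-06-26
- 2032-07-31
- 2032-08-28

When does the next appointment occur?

Every date is a Saturday; gaps 28, 28, 35, 28, 35, 28 days.
Each is the last Saturday of its month (at least one falls on the 29th or later, ruling out '4th Saturday').
September 2032 ends with Saturday 2032-09-25.

2032-09-25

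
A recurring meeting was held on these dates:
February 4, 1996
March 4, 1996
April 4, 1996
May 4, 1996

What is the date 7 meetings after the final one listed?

December 4, 1996

The day-of-month is always 4 (29, 31, 30 days between events).
So this recurs on the 4th of each month.
June 1996: June 4, 1996.
Next: July 1996 → July 4, 1996.
August 1996: August 4, 1996.
September 1996: September 4, 1996.
October 1996: October 4, 1996.
Next: November 1996 → November 4, 1996.
December 1996: December 4, 1996.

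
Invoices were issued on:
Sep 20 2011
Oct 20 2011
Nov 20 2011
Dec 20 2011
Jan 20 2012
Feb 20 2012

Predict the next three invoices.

Gaps: 30, 31, 30, 31, 31 days — not constant. Every event is on the 20th of the month.
Pattern: the 20th of each month.
March 2012: Mar 20 2012.
April 2012: Apr 20 2012.
May 2012: May 20 2012.

Mar 20 2012, Apr 20 2012, May 20 2012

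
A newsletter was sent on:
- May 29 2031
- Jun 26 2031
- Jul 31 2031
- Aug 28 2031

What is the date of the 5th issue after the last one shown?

Every date is a Thursday; gaps 28, 35, 28 days.
Each is the last Thursday of its month (at least one falls on the 29th or later, ruling out '4th Thursday').
September 2031 ends with Thursday Sep 25 2031.
October 2031 ends with Thursday Oct 30 2031.
Last Thursday of November 2031: Nov 27 2031.
December 2031 ends with Thursday Dec 25 2031.
January 2032 ends with Thursday Jan 29 2032.

Jan 29 2032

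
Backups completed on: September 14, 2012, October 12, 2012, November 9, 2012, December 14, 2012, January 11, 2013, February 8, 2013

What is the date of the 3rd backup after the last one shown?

All dates are Fridays, 28, 28, 35, 28, 28 days apart.
Specifically, the 2nd Friday of each month.
2nd Friday of March 2013: March 8, 2013.
April 2013 — 2nd Friday is April 12, 2013.
2nd Friday of May 2013: May 10, 2013.

May 10, 2013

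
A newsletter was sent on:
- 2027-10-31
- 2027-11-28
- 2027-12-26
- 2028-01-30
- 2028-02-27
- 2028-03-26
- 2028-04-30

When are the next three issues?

These are Sundays with 28, 28, 35, 28, 28, 35-day gaps.
Each is the final Sunday of its month — 2027-10-31 is past the 28th, so '4th Sunday' doesn't fit.
Last Sunday of May 2028: 2028-05-28.
Last Sunday of June 2028: 2028-06-25.
July 2028 ends with Sunday 2028-07-30.

2028-05-28, 2028-06-25, 2028-07-30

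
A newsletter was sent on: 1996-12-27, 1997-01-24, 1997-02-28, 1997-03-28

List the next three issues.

Gaps: 28, 35, 28 days — a mix of 28 and 35. Every date is a Friday.
Each is the 4th Friday of its month.
4th Friday of April 1997: 1997-04-25.
4th Friday of May 1997: 1997-05-23.
June 1997 — 4th Friday is 1997-06-27.

1997-04-25, 1997-05-23, 1997-06-27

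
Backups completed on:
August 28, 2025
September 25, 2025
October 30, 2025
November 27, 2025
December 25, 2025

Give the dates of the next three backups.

January 29, 2026; February 26, 2026; March 26, 2026

Every date is a Thursday; gaps 28, 35, 28, 28 days.
Each is the last Thursday of its month (at least one falls on the 29th or later, ruling out '4th Thursday').
Last Thursday of January 2026: January 29, 2026.
Last Thursday of February 2026: February 26, 2026.
Last Thursday of March 2026: March 26, 2026.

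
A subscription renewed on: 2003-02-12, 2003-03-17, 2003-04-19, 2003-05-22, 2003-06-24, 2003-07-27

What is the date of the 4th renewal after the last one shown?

2003-12-06

The spacing is 33, 33, 33, 33, 33 days — always 33 days.
2003-07-27 + 33 days = 2003-08-29.
2003-08-29 + 33 days = 2003-10-01.
2003-10-01 + 33 days = 2003-11-03.
2003-11-03 + 33 days = 2003-12-06.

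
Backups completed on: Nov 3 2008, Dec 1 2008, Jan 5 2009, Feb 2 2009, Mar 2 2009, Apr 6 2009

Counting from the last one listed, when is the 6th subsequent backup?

Oct 5 2009

All dates are Mondays, 28, 35, 28, 28, 35 days apart.
Specifically, the 1st Monday of each month.
1st Monday of May 2009: May 4 2009.
June 2009 — 1st Monday is Jun 1 2009.
1st Monday of July 2009: Jul 6 2009.
August 2009 — 1st Monday is Aug 3 2009.
September 2009 — 1st Monday is Sep 7 2009.
October 2009 — 1st Monday is Oct 5 2009.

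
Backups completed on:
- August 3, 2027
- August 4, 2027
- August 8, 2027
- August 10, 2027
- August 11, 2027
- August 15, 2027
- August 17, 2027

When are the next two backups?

Gaps: 1, 4, 2, 1, 4, 2 days — not constant, but cyclic with period 3.
The events fall on every Tuesday, Wednesday and Sunday.
Next Wednesday: August 18, 2027.
Next Sunday: August 22, 2027.

August 18, 2027; August 22, 2027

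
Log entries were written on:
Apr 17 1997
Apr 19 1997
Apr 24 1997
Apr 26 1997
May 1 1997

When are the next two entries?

Every event lands on a Thursday or Saturday (gaps cycle 2, 5, 2, 5).
So the schedule is: every Thursday and Saturday.
The following Saturday is May 3 1997.
Next Thursday: May 8 1997.

May 3 1997, May 8 1997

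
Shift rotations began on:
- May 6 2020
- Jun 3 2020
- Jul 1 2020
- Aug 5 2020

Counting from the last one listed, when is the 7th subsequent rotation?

Mar 3 2021

Gaps: 28, 28, 35 days — a mix of 28 and 35. Every date is a Wednesday.
Each is the 1st Wednesday of its month.
September 2020 — 1st Wednesday is Sep 2 2020.
October 2020 — 1st Wednesday is Oct 7 2020.
November 2020 — 1st Wednesday is Nov 4 2020.
1st Wednesday of December 2020: Dec 2 2020.
January 2021 — 1st Wednesday is Jan 6 2021.
1st Wednesday of February 2021: Feb 3 2021.
March 2021 — 1st Wednesday is Mar 3 2021.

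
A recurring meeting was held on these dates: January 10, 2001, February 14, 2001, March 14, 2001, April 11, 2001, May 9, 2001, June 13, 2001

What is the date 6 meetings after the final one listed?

December 12, 2001

These are Wednesdays at 28- or 35-day spacing (35, 28, 28, 28, 35).
The pattern: 2nd Wednesday of the month.
2nd Wednesday of July 2001: July 11, 2001.
2nd Wednesday of August 2001: August 8, 2001.
September 2001 — 2nd Wednesday is September 12, 2001.
2nd Wednesday of October 2001: October 10, 2001.
2nd Wednesday of November 2001: November 14, 2001.
December 2001 — 2nd Wednesday is December 12, 2001.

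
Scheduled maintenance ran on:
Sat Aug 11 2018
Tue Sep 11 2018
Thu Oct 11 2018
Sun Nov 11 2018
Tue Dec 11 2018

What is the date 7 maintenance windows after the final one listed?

The day-of-month is always 11 (31, 30, 31, 30 days between events).
So this recurs on the 11th of each month.
January 2019: Fri Jan 11 2019.
February 2019: Mon Feb 11 2019.
March 2019: Mon Mar 11 2019.
April 2019: Thu Apr 11 2019.
Next: May 2019 → Sat May 11 2019.
Next: June 2019 → Tue Jun 11 2019.
Next: July 2019 → Thu Jul 11 2019.

Thu Jul 11 2019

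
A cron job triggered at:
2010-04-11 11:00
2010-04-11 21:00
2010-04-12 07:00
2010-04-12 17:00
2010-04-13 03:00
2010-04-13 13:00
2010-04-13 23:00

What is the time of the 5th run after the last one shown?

Gaps: 10, 10, 10, 10, 10, 10 hours — each event is 10 hours after the previous one.
2010-04-13 23:00 + 10 h = 2010-04-14 09:00.
2010-04-14 09:00 + 10 h = 2010-04-14 19:00.
2010-04-14 19:00 + 10 h = 2010-04-15 05:00.
2010-04-15 05:00 + 10 h = 2010-04-15 15:00.
2010-04-15 15:00 + 10 h = 2010-04-16 01:00.

2010-04-16 01:00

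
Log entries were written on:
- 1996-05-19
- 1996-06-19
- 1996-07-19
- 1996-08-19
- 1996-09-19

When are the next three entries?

Each date is the 19th; the gaps (31, 30, 31, 31) track the month lengths.
The rule is the 19th of each month.
October 1996: 1996-10-19.
Next: November 1996 → 1996-11-19.
December 1996: 1996-12-19.

1996-10-19, 1996-11-19, 1996-12-19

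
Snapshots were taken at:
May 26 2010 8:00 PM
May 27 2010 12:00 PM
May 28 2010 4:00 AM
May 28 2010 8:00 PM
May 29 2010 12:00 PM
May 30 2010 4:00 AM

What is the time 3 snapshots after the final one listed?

The interval is a steady 16 hours (16, 16, 16, 16, 16).
May 30 2010 4:00 AM + 16 h = May 30 2010 8:00 PM.
May 30 2010 8:00 PM + 16 h = May 31 2010 12:00 PM.
May 31 2010 12:00 PM + 16 h = Jun 1 2010 4:00 AM.

Jun 1 2010 4:00 AM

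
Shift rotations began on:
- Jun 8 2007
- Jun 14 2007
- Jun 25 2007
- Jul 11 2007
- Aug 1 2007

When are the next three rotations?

Intervals are 6, 11, 16, 21 days — an arithmetic progression with common difference 5.
Next gap: 26 days. Aug 1 2007 + 26 days = Aug 27 2007.
Next gap: 31 days. Aug 27 2007 + 31 days = Sep 27 2007.
Next gap: 36 days. Sep 27 2007 + 36 days = Nov 2 2007.

Aug 27 2007, Sep 27 2007, Nov 2 2007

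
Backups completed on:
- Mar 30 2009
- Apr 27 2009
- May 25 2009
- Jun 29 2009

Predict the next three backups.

Every date is a Monday; gaps 28, 28, 35 days.
Each is the last Monday of its month (at least one falls on the 29th or later, ruling out '4th Monday').
Last Monday of July 2009: Jul 27 2009.
August 2009 ends with Monday Aug 31 2009.
September 2009 ends with Monday Sep 28 2009.

Jul 27 2009, Aug 31 2009, Sep 28 2009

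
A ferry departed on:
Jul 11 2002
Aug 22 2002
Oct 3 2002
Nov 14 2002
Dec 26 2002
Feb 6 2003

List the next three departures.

Mar 20 2003, May 1 2003, Jun 12 2003

Every event comes 42 days after the last (42, 42, 42, 42, 42).
Feb 6 2003 + 42 days = Mar 20 2003.
Mar 20 2003 + 42 days = May 1 2003.
May 1 2003 + 42 days = Jun 12 2003.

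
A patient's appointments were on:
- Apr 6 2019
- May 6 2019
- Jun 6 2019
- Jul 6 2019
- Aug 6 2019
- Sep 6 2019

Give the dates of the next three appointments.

Oct 6 2019, Nov 6 2019, Dec 6 2019

The day-of-month is always 6 (30, 31, 30, 31, 31 days between events).
So this recurs on the 6th of each month.
Next: October 2019 → Oct 6 2019.
Next: November 2019 → Nov 6 2019.
December 2019: Dec 6 2019.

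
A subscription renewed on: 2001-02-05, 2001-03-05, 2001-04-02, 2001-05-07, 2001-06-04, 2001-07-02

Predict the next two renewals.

Gaps: 28, 28, 35, 28, 28 days — a mix of 28 and 35. Every date is a Monday.
Each is the 1st Monday of its month.
1st Monday of August 2001: 2001-08-06.
1st Monday of September 2001: 2001-09-03.

2001-08-06, 2001-09-03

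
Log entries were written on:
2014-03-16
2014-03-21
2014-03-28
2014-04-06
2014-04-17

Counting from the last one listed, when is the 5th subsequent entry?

2014-07-11

Gaps: 5, 7, 9, 11 days — each gap is 2 larger than the previous one.
Next gap: 13 days. 2014-04-17 + 13 days = 2014-04-30.
Next gap: 15 days. 2014-04-30 + 15 days = 2014-05-15.
Next gap: 17 days. 2014-05-15 + 17 days = 2014-06-01.
Next gap: 19 days. 2014-06-01 + 19 days = 2014-06-20.
Next gap: 21 days. 2014-06-20 + 21 days = 2014-07-11.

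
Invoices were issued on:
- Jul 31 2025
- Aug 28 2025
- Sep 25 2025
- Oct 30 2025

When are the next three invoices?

Every date is a Thursday; gaps 28, 28, 35 days.
Each is the last Thursday of its month (at least one falls on the 29th or later, ruling out '4th Thursday').
Last Thursday of November 2025: Nov 27 2025.
December 2025 ends with Thursday Dec 25 2025.
January 2026 ends with Thursday Jan 29 2026.

Nov 27 2025, Dec 25 2025, Jan 29 2026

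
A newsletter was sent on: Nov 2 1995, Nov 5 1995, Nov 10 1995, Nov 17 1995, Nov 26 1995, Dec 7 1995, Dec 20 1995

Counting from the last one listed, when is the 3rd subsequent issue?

The spacing grows by 2 each time: 3, 5, 7, 9, 11, 13 days.
Next gap: 15 days. Dec 20 1995 + 15 days = Jan 4 1996.
Next gap: 17 days. Jan 4 1996 + 17 days = Jan 21 1996.
Next gap: 19 days. Jan 21 1996 + 19 days = Feb 9 1996.

Feb 9 1996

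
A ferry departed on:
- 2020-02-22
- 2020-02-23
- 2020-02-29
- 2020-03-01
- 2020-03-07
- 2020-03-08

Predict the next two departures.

The gap pattern 1, 6, 1, 6, 1 repeats every 2 events.
These are the Saturdays and Sundays of each week.
Next Saturday: 2020-03-14.
Next Sunday: 2020-03-15.

2020-03-14, 2020-03-15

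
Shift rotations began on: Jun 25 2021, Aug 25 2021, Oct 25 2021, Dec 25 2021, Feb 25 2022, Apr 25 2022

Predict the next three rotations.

Jun 25 2022, Aug 25 2022, Oct 25 2022

Gaps: 61, 61, 61, 62, 59 days — not constant. Every event is on the 25th of the month.
Pattern: the 25th of every 2 months.
Next: June 2022 → Jun 25 2022.
August 2022: Aug 25 2022.
Next: October 2022 → Oct 25 2022.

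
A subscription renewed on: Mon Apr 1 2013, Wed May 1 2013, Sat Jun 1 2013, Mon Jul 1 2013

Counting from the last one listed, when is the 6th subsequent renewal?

Gaps: 30, 31, 30 days — not constant. Every event is on the 1st of the month.
Pattern: the 1st of each month.
Next: August 2013 → Thu Aug 1 2013.
September 2013: Sun Sep 1 2013.
October 2013: Tue Oct 1 2013.
November 2013: Fri Nov 1 2013.
December 2013: Sun Dec 1 2013.
Next: January 2014 → Wed Jan 1 2014.

Wed Jan 1 2014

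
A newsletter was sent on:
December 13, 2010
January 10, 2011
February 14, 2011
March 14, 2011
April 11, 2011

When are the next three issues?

May 9, 2011; June 13, 2011; July 11, 2011

These are Mondays at 28- or 35-day spacing (28, 35, 28, 28).
The pattern: 2nd Monday of the month.
2nd Monday of May 2011: May 9, 2011.
June 2011 — 2nd Monday is June 13, 2011.
July 2011 — 2nd Monday is July 11, 2011.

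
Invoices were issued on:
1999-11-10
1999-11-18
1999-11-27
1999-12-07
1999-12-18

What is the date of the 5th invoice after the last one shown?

2000-02-26

Gaps: 8, 9, 10, 11 days — each gap is 1 larger than the previous one.
Next gap: 12 days. 1999-12-18 + 12 days = 1999-12-30.
Next gap: 13 days. 1999-12-30 + 13 days = 2000-01-12.
Next gap: 14 days. 2000-01-12 + 14 days = 2000-01-26.
Next gap: 15 days. 2000-01-26 + 15 days = 2000-02-10.
Next gap: 16 days. 2000-02-10 + 16 days = 2000-02-26.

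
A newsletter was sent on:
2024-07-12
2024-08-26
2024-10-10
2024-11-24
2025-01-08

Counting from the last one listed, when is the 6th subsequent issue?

2025-10-05

Gaps between consecutive events: 45, 45, 45, 45 days — a constant 45-day interval.
2025-01-08 + 45 days = 2025-02-22.
2025-02-22 + 45 days = 2025-04-08.
2025-04-08 + 45 days = 2025-05-23.
2025-05-23 + 45 days = 2025-07-07.
2025-07-07 + 45 days = 2025-08-21.
2025-08-21 + 45 days = 2025-10-05.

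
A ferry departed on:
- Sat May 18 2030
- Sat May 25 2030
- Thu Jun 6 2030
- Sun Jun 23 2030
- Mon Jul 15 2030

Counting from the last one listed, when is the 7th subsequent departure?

Mon May 5 2031

The spacing grows by 5 each time: 7, 12, 17, 22 days.
Next gap: 27 days. Mon Jul 15 2030 + 27 days = Sun Aug 11 2030.
Next gap: 32 days. Sun Aug 11 2030 + 32 days = Thu Sep 12 2030.
Next gap: 37 days. Thu Sep 12 2030 + 37 days = Sat Oct 19 2030.
Next gap: 42 days. Sat Oct 19 2030 + 42 days = Sat Nov 30 2030.
Next gap: 47 days. Sat Nov 30 2030 + 47 days = Thu Jan 16 2031.
Next gap: 52 days. Thu Jan 16 2031 + 52 days = Sun Mar 9 2031.
Next gap: 57 days. Sun Mar 9 2031 + 57 days = Mon May 5 2031.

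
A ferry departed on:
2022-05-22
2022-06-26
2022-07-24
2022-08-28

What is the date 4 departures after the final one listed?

2022-12-25

These are Sundays at 28- or 35-day spacing (35, 28, 35).
The pattern: 4th Sunday of the month.
4th Sunday of September 2022: 2022-09-25.
October 2022 — 4th Sunday is 2022-10-23.
November 2022 — 4th Sunday is 2022-11-27.
4th Sunday of December 2022: 2022-12-25.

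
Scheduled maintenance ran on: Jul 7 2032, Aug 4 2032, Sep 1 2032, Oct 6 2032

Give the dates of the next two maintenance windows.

Nov 3 2032, Dec 1 2032

Gaps: 28, 28, 35 days — a mix of 28 and 35. Every date is a Wednesday.
Each is the 1st Wednesday of its month.
November 2032 — 1st Wednesday is Nov 3 2032.
1st Wednesday of December 2032: Dec 1 2032.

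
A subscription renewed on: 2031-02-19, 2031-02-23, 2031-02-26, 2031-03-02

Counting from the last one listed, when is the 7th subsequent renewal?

2031-03-26

The gap pattern 4, 3, 4 repeats every 2 events.
These are the Wednesdays and Sundays of each week.
Next Wednesday: 2031-03-05.
Next Sunday: 2031-03-09.
The following Wednesday is 2031-03-12.
Next Sunday: 2031-03-16.
The following Wednesday is 2031-03-19.
The following Sunday is 2031-03-23.
Next Wednesday: 2031-03-26.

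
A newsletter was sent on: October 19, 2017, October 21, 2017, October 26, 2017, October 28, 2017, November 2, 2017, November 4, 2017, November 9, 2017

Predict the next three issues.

November 11, 2017; November 16, 2017; November 18, 2017

Every event lands on a Thursday or Saturday (gaps cycle 2, 5, 2, 5, 2, 5).
So the schedule is: every Thursday and Saturday.
The following Saturday is November 11, 2017.
Next Thursday: November 16, 2017.
Next Saturday: November 18, 2017.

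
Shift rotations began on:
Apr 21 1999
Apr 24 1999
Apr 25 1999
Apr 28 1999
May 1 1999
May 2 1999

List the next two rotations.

Every event lands on a Wednesday or Saturday or Sunday (gaps cycle 3, 1, 3, 3, 1).
So the schedule is: every Wednesday, Saturday and Sunday.
Next Wednesday: May 5 1999.
Next Saturday: May 8 1999.

May 5 1999, May 8 1999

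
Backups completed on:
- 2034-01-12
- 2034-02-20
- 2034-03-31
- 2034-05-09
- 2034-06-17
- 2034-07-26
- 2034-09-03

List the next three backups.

2034-10-12, 2034-11-20, 2034-12-29

Gaps between consecutive events: 39, 39, 39, 39, 39, 39 days — a constant 39-day interval.
2034-09-03 + 39 days = 2034-10-12.
2034-10-12 + 39 days = 2034-11-20.
2034-11-20 + 39 days = 2034-12-29.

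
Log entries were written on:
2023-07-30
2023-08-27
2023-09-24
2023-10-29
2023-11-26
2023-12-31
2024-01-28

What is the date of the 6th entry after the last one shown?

2024-07-28

Every date is a Sunday; gaps 28, 28, 35, 28, 35, 28 days.
Each is the last Sunday of its month (at least one falls on the 29th or later, ruling out '4th Sunday').
February 2024 ends with Sunday 2024-02-25.
Last Sunday of March 2024: 2024-03-31.
April 2024 ends with Sunday 2024-04-28.
Last Sunday of May 2024: 2024-05-26.
Last Sunday of June 2024: 2024-06-30.
July 2024 ends with Sunday 2024-07-28.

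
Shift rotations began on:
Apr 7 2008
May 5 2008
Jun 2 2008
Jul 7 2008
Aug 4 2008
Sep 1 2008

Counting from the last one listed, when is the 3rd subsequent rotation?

Dec 1 2008

These are Mondays at 28- or 35-day spacing (28, 28, 35, 28, 28).
The pattern: 1st Monday of the month.
1st Monday of October 2008: Oct 6 2008.
November 2008 — 1st Monday is Nov 3 2008.
1st Monday of December 2008: Dec 1 2008.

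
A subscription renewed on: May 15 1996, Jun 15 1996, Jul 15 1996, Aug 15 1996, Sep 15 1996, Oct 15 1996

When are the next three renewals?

The day-of-month is always 15 (31, 30, 31, 31, 30 days between events).
So this recurs on the 15th of each month.
Next: November 1996 → Nov 15 1996.
Next: December 1996 → Dec 15 1996.
Next: January 1997 → Jan 15 1997.

Nov 15 1996, Dec 15 1996, Jan 15 1997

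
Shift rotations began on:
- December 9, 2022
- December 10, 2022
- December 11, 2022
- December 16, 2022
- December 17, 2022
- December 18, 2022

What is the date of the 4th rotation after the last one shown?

Every event lands on a Friday or Saturday or Sunday (gaps cycle 1, 1, 5, 1, 1).
So the schedule is: every Friday, Saturday and Sunday.
Next Friday: December 23, 2022.
Next Saturday: December 24, 2022.
The following Sunday is December 25, 2022.
The following Friday is December 30, 2022.

December 30, 2022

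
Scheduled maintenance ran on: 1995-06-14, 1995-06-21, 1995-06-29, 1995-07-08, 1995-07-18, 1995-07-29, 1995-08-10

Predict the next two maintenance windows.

Intervals are 7, 8, 9, 10, 11, 12 days — an arithmetic progression with common difference 1.
Next gap: 13 days. 1995-08-10 + 13 days = 1995-08-23.
Next gap: 14 days. 1995-08-23 + 14 days = 1995-09-06.

1995-08-23, 1995-09-06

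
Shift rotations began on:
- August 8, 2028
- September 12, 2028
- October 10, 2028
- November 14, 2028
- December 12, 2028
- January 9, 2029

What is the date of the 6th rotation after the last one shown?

July 10, 2029

Gaps: 35, 28, 35, 28, 28 days — a mix of 28 and 35. Every date is a Tuesday.
Each is the 2nd Tuesday of its month.
2nd Tuesday of February 2029: February 13, 2029.
March 2029 — 2nd Tuesday is March 13, 2029.
April 2029 — 2nd Tuesday is April 10, 2029.
May 2029 — 2nd Tuesday is May 8, 2029.
June 2029 — 2nd Tuesday is June 12, 2029.
2nd Tuesday of July 2029: July 10, 2029.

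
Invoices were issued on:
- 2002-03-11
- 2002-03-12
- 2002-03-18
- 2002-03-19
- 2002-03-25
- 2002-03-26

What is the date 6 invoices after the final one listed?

Every event lands on a Monday or Tuesday (gaps cycle 1, 6, 1, 6, 1).
So the schedule is: every Monday and Tuesday.
The following Monday is 2002-04-01.
Next Tuesday: 2002-04-02.
The following Monday is 2002-04-08.
The following Tuesday is 2002-04-09.
The following Monday is 2002-04-15.
Next Tuesday: 2002-04-16.

2002-04-16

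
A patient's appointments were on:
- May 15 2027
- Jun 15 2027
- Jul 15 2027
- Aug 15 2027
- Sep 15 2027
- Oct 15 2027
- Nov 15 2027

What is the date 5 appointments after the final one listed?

Apr 15 2028

Each date is the 15th; the gaps (31, 30, 31, 31, 30, 31) track the month lengths.
The rule is the 15th of each month.
December 2027: Dec 15 2027.
Next: January 2028 → Jan 15 2028.
Next: February 2028 → Feb 15 2028.
Next: March 2028 → Mar 15 2028.
Next: April 2028 → Apr 15 2028.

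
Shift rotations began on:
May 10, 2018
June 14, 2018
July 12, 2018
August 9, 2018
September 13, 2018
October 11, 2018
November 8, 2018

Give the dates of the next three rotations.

These are Thursdays at 28- or 35-day spacing (35, 28, 28, 35, 28, 28).
The pattern: 2nd Thursday of the month.
2nd Thursday of December 2018: December 13, 2018.
January 2019 — 2nd Thursday is January 10, 2019.
February 2019 — 2nd Thursday is February 14, 2019.

December 13, 2018; January 10, 2019; February 14, 2019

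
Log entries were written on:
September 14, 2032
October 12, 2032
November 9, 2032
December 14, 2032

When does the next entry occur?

These are Tuesdays at 28- or 35-day spacing (28, 28, 35).
The pattern: 2nd Tuesday of the month.
2nd Tuesday of January 2033: January 11, 2033.

January 11, 2033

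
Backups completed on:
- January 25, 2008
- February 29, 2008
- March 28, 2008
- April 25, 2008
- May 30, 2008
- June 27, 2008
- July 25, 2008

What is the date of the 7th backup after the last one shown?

These are Fridays with 35, 28, 28, 35, 28, 28-day gaps.
Each is the final Friday of its month — February 29, 2008 is past the 28th, so '4th Friday' doesn't fit.
August 2008 ends with Friday August 29, 2008.
Last Friday of September 2008: September 26, 2008.
Last Friday of October 2008: October 31, 2008.
Last Friday of November 2008: November 28, 2008.
Last Friday of December 2008: December 26, 2008.
Last Friday of January 2009: January 30, 2009.
Last Friday of February 2009: February 27, 2009.

February 27, 2009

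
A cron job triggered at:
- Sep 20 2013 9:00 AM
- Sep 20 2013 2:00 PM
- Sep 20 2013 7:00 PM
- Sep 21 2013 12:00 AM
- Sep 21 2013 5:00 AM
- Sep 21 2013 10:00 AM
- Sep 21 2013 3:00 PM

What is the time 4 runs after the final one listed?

Gaps: 5, 5, 5, 5, 5, 5 hours — each event is 5 hours after the previous one.
Sep 21 2013 3:00 PM + 5 h = Sep 21 2013 8:00 PM.
Sep 21 2013 8:00 PM + 5 h = Sep 22 2013 1:00 AM.
Sep 22 2013 1:00 AM + 5 h = Sep 22 2013 6:00 AM.
Sep 22 2013 6:00 AM + 5 h = Sep 22 2013 11:00 AM.

Sep 22 2013 11:00 AM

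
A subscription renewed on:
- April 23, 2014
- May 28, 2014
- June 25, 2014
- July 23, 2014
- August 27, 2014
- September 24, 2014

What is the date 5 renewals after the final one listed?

February 25, 2015

All dates are Wednesdays, 35, 28, 28, 35, 28 days apart.
Specifically, the 4th Wednesday of each month.
4th Wednesday of October 2014: October 22, 2014.
4th Wednesday of November 2014: November 26, 2014.
4th Wednesday of December 2014: December 24, 2014.
January 2015 — 4th Wednesday is January 28, 2015.
February 2015 — 4th Wednesday is February 25, 2015.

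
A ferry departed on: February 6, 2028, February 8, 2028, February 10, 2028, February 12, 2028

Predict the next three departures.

Gaps between consecutive events: 2, 2, 2 days — a constant 2-day interval.
February 12, 2028 + 2 days = February 14, 2028.
February 14, 2028 + 2 days = February 16, 2028.
February 16, 2028 + 2 days = February 18, 2028.

February 14, 2028; February 16, 2028; February 18, 2028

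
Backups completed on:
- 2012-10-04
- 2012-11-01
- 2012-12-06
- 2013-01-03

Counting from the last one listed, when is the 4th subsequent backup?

2013-05-02

Gaps: 28, 35, 28 days — a mix of 28 and 35. Every date is a Thursday.
Each is the 1st Thursday of its month.
1st Thursday of February 2013: 2013-02-07.
March 2013 — 1st Thursday is 2013-03-07.
April 2013 — 1st Thursday is 2013-04-04.
1st Thursday of May 2013: 2013-05-02.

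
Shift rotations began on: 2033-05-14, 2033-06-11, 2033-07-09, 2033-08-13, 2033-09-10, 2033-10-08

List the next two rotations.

Gaps: 28, 28, 35, 28, 28 days — a mix of 28 and 35. Every date is a Saturday.
Each is the 2nd Saturday of its month.
November 2033 — 2nd Saturday is 2033-11-12.
December 2033 — 2nd Saturday is 2033-12-10.

2033-11-12, 2033-12-10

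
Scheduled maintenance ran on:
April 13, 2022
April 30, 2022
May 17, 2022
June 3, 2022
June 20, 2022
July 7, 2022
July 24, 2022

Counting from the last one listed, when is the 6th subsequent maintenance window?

November 3, 2022

The spacing is 17, 17, 17, 17, 17, 17 days — always 17 days.
July 24, 2022 + 17 days = August 10, 2022.
August 10, 2022 + 17 days = August 27, 2022.
August 27, 2022 + 17 days = September 13, 2022.
September 13, 2022 + 17 days = September 30, 2022.
September 30, 2022 + 17 days = October 17, 2022.
October 17, 2022 + 17 days = November 3, 2022.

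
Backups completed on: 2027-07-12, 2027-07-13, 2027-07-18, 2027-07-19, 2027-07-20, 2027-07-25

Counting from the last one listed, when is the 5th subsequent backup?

Every event lands on a Monday or Tuesday or Sunday (gaps cycle 1, 5, 1, 1, 5).
So the schedule is: every Monday, Tuesday and Sunday.
The following Monday is 2027-07-26.
The following Tuesday is 2027-07-27.
Next Sunday: 2027-08-01.
The following Monday is 2027-08-02.
Next Tuesday: 2027-08-03.

2027-08-03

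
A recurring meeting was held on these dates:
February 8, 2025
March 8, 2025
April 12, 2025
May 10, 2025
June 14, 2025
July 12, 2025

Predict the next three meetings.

August 9, 2025; September 13, 2025; October 11, 2025

Gaps: 28, 35, 28, 35, 28 days — a mix of 28 and 35. Every date is a Saturday.
Each is the 2nd Saturday of its month.
2nd Saturday of August 2025: August 9, 2025.
September 2025 — 2nd Saturday is September 13, 2025.
October 2025 — 2nd Saturday is October 11, 2025.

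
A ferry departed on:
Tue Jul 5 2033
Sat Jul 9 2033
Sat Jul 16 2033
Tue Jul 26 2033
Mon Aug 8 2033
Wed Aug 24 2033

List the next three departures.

Intervals are 4, 7, 10, 13, 16 days — an arithmetic progression with common difference 3.
Next gap: 19 days. Wed Aug 24 2033 + 19 days = Mon Sep 12 2033.
Next gap: 22 days. Mon Sep 12 2033 + 22 days = Tue Oct 4 2033.
Next gap: 25 days. Tue Oct 4 2033 + 25 days = Sat Oct 29 2033.

Mon Sep 12 2033, Tue Oct 4 2033, Sat Oct 29 2033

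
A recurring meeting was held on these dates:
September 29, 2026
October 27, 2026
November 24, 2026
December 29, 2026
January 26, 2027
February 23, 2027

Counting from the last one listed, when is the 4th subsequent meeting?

These are Tuesdays with 28, 28, 35, 28, 28-day gaps.
Each is the final Tuesday of its month — September 29, 2026 is past the 28th, so '4th Tuesday' doesn't fit.
Last Tuesday of March 2027: March 30, 2027.
April 2027 ends with Tuesday April 27, 2027.
May 2027 ends with Tuesday May 25, 2027.
June 2027 ends with Tuesday June 29, 2027.

June 29, 2027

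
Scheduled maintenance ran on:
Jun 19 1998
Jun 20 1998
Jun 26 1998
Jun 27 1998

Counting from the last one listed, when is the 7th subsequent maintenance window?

Gaps: 1, 6, 1 days — not constant, but cyclic with period 2.
The events fall on every Friday and Saturday.
The following Friday is Jul 3 1998.
Next Saturday: Jul 4 1998.
Next Friday: Jul 10 1998.
Next Saturday: Jul 11 1998.
The following Friday is Jul 17 1998.
Next Saturday: Jul 18 1998.
Next Friday: Jul 24 1998.

Jul 24 1998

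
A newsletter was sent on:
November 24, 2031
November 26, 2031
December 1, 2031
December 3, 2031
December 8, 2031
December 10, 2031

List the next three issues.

Every event lands on a Monday or Wednesday (gaps cycle 2, 5, 2, 5, 2).
So the schedule is: every Monday and Wednesday.
Next Monday: December 15, 2031.
The following Wednesday is December 17, 2031.
Next Monday: December 22, 2031.

December 15, 2031; December 17, 2031; December 22, 2031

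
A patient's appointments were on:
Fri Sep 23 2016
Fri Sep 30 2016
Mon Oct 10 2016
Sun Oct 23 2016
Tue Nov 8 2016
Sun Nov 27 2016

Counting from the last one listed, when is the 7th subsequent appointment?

Sun Jul 2 2017

The spacing grows by 3 each time: 7, 10, 13, 16, 19 days.
Next gap: 22 days. Sun Nov 27 2016 + 22 days = Mon Dec 19 2016.
Next gap: 25 days. Mon Dec 19 2016 + 25 days = Fri Jan 13 2017.
Next gap: 28 days. Fri Jan 13 2017 + 28 days = Fri Feb 10 2017.
Next gap: 31 days. Fri Feb 10 2017 + 31 days = Mon Mar 13 2017.
Next gap: 34 days. Mon Mar 13 2017 + 34 days = Sun Apr 16 2017.
Next gap: 37 days. Sun Apr 16 2017 + 37 days = Tue May 23 2017.
Next gap: 40 days. Tue May 23 2017 + 40 days = Sun Jul 2 2017.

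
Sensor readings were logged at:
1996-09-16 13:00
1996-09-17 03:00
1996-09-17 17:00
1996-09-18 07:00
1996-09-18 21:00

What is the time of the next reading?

Gaps: 14, 14, 14, 14 hours — each event is 14 hours after the previous one.
1996-09-18 21:00 + 14 h = 1996-09-19 11:00.

1996-09-19 11:00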